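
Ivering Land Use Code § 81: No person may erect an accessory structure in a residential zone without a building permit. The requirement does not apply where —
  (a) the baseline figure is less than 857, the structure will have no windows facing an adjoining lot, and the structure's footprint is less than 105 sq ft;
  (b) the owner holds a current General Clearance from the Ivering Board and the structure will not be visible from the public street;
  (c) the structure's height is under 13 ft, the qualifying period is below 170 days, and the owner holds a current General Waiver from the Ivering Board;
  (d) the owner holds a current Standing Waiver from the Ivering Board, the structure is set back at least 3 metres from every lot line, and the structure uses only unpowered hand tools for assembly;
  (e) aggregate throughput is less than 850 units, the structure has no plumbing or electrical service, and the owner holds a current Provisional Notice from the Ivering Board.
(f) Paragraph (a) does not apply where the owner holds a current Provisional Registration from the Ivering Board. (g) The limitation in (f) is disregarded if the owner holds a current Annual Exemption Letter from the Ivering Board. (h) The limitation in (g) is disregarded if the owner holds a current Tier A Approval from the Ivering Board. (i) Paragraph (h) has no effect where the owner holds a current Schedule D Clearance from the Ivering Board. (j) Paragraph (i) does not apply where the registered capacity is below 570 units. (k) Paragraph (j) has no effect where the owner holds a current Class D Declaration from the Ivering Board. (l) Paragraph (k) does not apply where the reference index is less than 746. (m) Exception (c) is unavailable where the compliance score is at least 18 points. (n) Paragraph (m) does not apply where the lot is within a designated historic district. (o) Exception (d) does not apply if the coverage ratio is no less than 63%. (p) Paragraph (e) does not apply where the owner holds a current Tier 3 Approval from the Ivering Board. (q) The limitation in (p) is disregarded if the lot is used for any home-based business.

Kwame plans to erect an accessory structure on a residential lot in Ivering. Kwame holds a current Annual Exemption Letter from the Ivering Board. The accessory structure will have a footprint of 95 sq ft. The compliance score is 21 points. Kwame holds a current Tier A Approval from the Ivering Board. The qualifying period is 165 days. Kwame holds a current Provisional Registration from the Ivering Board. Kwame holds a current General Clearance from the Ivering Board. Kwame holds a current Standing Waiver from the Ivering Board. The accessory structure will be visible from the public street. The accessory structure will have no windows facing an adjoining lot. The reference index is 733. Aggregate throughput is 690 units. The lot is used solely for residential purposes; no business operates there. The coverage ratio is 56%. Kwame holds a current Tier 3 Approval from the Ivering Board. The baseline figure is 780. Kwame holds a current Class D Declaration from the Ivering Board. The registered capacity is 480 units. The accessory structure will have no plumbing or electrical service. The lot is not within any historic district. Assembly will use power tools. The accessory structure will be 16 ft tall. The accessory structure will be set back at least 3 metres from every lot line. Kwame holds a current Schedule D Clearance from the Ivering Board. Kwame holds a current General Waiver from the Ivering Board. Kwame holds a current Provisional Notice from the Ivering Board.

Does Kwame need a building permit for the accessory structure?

Exception (a) is satisfied on its face — the baseline figure is 780, less than the 857 limit; no windows face an adjoining lot; the structure's footprint is 95 sq ft, less than the 105 sq ft limit. But applying paragraphs (f)–(l): (f) operates against (a): a current Provisional Registration is held. (g) would limit (f) — a current Annual Exemption Letter is held — but (h) sets (g) aside: (h) is engaged — a current Tier A Approval is held. (i) applies (a current Schedule D Clearance is held), but is overridden by (j): (j) applies — the registered capacity is 480 units, below the 570 units limit. (k) would limit (j) — a current Class D Declaration is held — but (l) sets (k) aside: (l) is triggered — the reference index is 733, less than the 746 limit. So (a) is unavailable.
Exception (b) fails — the structure will be visible from the street.
Exception (c) does not apply: the structure's height is 16 ft, not under 13 ft.
Exception (d) does not apply: assembly uses power tools.
All of (e)'s requirements are met (aggregate throughput is 690 units, less than the 850 units limit; there is no plumbing or electrical service; a current Provisional Notice is held). Turning to paragraphs (p)–(q): (p) operates against (e): a current Tier 3 Approval is held. (q), which would lift (p), is not engaged — the lot is solely residential. Exception (e) does not apply.
Every exception is unavailable, so the rule governs.

Yes — Kwame must obtain a building permit.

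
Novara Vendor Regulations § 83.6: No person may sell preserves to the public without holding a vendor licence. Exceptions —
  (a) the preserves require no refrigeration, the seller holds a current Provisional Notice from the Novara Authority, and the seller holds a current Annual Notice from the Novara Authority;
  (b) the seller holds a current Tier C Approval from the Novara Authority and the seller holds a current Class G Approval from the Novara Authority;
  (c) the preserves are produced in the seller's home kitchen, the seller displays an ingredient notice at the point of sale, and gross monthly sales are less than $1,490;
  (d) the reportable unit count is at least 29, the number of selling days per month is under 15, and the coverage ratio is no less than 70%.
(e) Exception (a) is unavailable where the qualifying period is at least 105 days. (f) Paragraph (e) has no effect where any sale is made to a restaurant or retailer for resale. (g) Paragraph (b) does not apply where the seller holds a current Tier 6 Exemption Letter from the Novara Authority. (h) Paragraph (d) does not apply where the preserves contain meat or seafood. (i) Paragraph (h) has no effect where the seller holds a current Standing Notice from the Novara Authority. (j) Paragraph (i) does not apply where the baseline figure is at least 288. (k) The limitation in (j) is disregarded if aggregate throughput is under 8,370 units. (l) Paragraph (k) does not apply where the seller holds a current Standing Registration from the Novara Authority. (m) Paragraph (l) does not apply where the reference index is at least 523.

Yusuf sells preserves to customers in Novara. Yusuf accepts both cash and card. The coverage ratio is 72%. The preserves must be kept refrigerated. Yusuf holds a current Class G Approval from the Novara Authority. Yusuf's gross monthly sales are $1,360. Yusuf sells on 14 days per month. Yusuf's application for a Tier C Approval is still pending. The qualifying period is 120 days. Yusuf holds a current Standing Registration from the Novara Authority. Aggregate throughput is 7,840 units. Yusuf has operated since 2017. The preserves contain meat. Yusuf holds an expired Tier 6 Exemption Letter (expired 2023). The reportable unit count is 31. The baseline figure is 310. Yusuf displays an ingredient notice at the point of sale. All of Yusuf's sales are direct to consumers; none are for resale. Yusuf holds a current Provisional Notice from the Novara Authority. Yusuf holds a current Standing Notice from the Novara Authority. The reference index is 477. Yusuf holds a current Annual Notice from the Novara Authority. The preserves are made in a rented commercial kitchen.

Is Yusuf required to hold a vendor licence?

Yes — Yusuf must hold a vendor licence.

Exception (a) requires that the preserves require no refrigeration; but the preserves require refrigeration, so (a) is unavailable.
Exception (b) requires that the seller holds a current Tier C Approval from the Novara Authority; but no current Tier C Approval is held, so (b) is unavailable.
Exception (c) requires that the preserves are produced in the seller's home kitchen; but the preserves are made in a commercial kitchen, not a home kitchen, so (c) is unavailable.
Exception (d) is satisfied on its face — the reportable unit count is 31, meeting the 29 threshold; the number of selling days per month is 14, under the 15 limit; the coverage ratio is 72%, meeting the 70% threshold. But applying paragraphs (h)–(m): (h) operates against (d): the preserves contain meat. (i) is triggered (a current Standing Notice is held), but is overridden by (j): (j) is engaged — the baseline figure is 310, meeting the 288 threshold. (k) is triggered (aggregate throughput is 7,840 units, under the 8,370 units limit), but is displaced by (l): (l) operates against (k): a current Standing Registration is held. (m) is inapplicable (the reference index is 477, short of 523), so (l) stands. Exception (d) does not apply.
Every exception is unavailable, so the rule governs.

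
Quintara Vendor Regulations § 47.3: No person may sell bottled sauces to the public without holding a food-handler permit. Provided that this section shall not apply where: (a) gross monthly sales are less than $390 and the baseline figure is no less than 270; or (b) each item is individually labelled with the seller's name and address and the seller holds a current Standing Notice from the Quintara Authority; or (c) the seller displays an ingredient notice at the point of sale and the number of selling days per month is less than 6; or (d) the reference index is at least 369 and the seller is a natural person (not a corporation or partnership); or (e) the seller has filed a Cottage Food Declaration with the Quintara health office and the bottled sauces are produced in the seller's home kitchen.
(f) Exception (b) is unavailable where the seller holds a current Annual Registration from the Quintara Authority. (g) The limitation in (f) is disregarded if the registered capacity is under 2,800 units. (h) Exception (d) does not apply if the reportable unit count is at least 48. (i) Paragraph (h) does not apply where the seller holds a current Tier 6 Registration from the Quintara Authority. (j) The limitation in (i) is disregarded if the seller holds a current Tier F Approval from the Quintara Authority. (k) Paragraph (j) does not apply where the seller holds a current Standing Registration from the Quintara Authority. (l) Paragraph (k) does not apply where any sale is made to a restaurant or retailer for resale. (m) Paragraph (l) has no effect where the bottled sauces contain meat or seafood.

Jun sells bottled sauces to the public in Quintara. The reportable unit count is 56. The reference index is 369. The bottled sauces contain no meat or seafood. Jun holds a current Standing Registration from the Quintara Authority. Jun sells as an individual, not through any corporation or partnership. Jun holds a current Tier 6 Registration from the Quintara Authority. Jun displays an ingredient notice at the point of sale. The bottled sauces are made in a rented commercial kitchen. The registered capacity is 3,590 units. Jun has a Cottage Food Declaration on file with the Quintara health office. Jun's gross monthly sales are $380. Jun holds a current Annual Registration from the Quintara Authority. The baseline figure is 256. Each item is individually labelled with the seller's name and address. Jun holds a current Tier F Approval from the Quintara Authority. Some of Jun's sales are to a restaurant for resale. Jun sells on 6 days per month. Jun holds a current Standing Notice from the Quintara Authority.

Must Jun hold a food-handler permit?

Exception (a) does not apply: the baseline figure is 256, short of 270.
Exception (b)'s conditions are all satisfied: items are individually labelled; a current Standing Notice is held. Turning to paragraphs (f)–(g): (f) operates against (b): a current Annual Registration is held. (g), which would lift (f), is not engaged — the registered capacity is 3,590 units, not under 2,800 units. Exception (b) does not apply.
Exception (c) requires that the number of selling days per month is less than 6; but the number of selling days per month is 6, not less than 6, so (c) is unavailable.
Exception (d) is satisfied on its face — the reference index is 369, meeting the 369 threshold; the seller is a natural person. But: (h) operates against (d): the reportable unit count is 56, meeting the 48 threshold. (i) is triggered (a current Tier 6 Registration is held), but yields to (j): (j) applies — a current Tier F Approval is held. (k) operates (a current Standing Registration is held), but yields to (l): (l) is triggered — some sales are to a restaurant for resale. (m) is inapplicable (the bottled sauces contain no meat or seafood), so (l) stands. Exception (d) does not apply.
Exception (e) does not apply: the bottled sauces are made in a commercial kitchen, not a home kitchen.
No exception applies. The general rule governs.

Yes — Jun must hold a food-handler permit.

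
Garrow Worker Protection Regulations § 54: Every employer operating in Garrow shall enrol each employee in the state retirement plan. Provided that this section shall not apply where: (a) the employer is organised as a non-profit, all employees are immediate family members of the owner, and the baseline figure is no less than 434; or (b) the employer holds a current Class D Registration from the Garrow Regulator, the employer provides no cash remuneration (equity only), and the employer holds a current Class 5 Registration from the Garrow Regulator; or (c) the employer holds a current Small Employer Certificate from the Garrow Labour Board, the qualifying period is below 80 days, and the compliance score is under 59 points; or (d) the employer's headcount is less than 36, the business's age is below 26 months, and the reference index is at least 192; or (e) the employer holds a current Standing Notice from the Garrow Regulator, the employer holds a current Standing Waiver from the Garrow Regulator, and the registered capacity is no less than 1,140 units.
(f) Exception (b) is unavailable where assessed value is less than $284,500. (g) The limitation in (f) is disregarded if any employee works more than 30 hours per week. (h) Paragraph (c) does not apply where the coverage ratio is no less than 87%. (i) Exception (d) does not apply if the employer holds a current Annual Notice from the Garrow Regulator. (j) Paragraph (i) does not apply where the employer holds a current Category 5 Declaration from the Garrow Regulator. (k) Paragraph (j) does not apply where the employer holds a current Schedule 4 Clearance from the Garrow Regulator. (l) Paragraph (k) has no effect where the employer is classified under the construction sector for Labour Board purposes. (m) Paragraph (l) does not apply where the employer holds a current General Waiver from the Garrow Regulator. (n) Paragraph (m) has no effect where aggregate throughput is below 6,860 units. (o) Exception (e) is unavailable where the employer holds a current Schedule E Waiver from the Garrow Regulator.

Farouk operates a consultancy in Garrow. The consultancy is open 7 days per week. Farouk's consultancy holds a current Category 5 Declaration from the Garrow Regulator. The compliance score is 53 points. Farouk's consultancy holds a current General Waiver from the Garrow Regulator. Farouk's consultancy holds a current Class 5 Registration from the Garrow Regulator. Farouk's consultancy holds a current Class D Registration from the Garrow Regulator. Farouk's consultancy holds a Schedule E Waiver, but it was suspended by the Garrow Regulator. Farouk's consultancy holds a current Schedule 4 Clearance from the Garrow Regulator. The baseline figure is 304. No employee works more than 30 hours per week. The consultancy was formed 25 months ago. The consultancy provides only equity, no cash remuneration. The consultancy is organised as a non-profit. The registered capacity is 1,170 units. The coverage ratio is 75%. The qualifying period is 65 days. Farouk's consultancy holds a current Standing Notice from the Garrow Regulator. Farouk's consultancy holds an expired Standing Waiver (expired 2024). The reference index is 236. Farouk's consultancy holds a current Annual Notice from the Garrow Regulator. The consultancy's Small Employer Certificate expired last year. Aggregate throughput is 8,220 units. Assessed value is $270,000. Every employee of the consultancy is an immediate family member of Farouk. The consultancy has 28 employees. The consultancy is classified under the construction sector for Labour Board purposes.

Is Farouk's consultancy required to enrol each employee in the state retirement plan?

Yes — Farouk's consultancy must enrol each employee in the state retirement plan.

Exception (a) does not apply: the baseline figure is 304, short of 434.
Exception (b): a current Class D Registration is held; remuneration is equity-only; a current Class 5 Registration is held — every condition holds. However, paragraphs (f)–(g) must be considered: (f) operates — assessed value is $270,000, less than the $284,500 limit. (g) is inapplicable (no employee exceeds 30 hours/week), so (f) stands. So (b) is unavailable.
Exception (c) does not apply: the Small Employer Certificate has expired.
All of (d)'s requirements are met (the employer's headcount is 28, less than the 36 limit; the business's age is 25 months, below the 26 months limit; the reference index is 236, meeting the 192 threshold). But applying paragraphs (i)–(n): (i) operates against (d): a current Annual Notice is held. (j) operates (a current Category 5 Declaration is held), but is set aside by (k): (k) is triggered — a current Schedule 4 Clearance is held. (l) operates (the consultancy is classified under the construction sector), but is set aside by (m): (m) operates against (l): a current General Waiver is held. (n) is inapplicable (aggregate throughput is 8,220 units, not below 6,860 units), so (m) stands. So (d) is unavailable.
Exception (e) does not apply: the Standing Waiver is not current.
None of the exceptions is available; § 54 applies in full.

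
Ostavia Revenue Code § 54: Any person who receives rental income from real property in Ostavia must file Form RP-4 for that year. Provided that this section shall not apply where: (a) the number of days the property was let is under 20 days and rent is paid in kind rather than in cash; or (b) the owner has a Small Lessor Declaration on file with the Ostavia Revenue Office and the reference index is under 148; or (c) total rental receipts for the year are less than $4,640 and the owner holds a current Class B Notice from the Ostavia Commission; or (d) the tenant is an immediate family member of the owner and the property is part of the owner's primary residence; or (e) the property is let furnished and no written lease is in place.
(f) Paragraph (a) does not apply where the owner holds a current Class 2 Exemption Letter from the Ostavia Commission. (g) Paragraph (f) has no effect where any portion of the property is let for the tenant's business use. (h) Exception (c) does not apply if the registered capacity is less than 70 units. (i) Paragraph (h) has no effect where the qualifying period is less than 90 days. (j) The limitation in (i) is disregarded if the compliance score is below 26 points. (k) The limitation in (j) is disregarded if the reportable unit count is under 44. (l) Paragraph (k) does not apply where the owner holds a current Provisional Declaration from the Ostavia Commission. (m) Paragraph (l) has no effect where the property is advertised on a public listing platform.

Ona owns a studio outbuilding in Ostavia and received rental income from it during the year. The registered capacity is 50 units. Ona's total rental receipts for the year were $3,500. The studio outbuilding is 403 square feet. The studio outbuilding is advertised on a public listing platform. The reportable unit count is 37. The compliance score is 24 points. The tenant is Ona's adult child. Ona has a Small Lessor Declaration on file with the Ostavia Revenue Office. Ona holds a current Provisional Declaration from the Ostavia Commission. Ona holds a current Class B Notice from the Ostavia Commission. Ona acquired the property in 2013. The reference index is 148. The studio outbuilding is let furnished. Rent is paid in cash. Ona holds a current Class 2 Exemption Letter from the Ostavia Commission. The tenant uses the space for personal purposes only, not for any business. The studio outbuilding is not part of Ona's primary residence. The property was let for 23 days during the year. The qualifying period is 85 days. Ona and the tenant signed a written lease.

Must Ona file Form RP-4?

Exception (a) requires that the number of days the property was let is under 20 days; but the number of days the property was let is 23 days, not under 20 days, so (a) is unavailable.
Exception (b) fails — the reference index is 148, not under 148.
Exception (c) is satisfied on its face — total rental receipts for the year are $3,500, less than the $4,640 limit; a current Class B Notice is held. Under paragraphs (h)–(m): (h) applies (the registered capacity is 50 units, less than the 70 units limit), but yields to (i): (i) operates against (h): the qualifying period is 85 days, less than the 90 days limit. (j) is triggered (the compliance score is 24 points, below the 26 points limit), but yields to (k): (k) operates against (j): the reportable unit count is 37, under the 44 limit. (l) would limit (k) — a current Provisional Declaration is held — but (m) sets (l) aside: (m) operates against (l): the property is publicly advertised. (c) remains available.
Exception (d) requires that the property is part of the owner's primary residence; but the studio outbuilding is not part of the primary residence, so (d) is unavailable.
Exception (e) does not apply: a written lease is in place.

No — exception (c) applies; Ona is not required to file Form RP-4.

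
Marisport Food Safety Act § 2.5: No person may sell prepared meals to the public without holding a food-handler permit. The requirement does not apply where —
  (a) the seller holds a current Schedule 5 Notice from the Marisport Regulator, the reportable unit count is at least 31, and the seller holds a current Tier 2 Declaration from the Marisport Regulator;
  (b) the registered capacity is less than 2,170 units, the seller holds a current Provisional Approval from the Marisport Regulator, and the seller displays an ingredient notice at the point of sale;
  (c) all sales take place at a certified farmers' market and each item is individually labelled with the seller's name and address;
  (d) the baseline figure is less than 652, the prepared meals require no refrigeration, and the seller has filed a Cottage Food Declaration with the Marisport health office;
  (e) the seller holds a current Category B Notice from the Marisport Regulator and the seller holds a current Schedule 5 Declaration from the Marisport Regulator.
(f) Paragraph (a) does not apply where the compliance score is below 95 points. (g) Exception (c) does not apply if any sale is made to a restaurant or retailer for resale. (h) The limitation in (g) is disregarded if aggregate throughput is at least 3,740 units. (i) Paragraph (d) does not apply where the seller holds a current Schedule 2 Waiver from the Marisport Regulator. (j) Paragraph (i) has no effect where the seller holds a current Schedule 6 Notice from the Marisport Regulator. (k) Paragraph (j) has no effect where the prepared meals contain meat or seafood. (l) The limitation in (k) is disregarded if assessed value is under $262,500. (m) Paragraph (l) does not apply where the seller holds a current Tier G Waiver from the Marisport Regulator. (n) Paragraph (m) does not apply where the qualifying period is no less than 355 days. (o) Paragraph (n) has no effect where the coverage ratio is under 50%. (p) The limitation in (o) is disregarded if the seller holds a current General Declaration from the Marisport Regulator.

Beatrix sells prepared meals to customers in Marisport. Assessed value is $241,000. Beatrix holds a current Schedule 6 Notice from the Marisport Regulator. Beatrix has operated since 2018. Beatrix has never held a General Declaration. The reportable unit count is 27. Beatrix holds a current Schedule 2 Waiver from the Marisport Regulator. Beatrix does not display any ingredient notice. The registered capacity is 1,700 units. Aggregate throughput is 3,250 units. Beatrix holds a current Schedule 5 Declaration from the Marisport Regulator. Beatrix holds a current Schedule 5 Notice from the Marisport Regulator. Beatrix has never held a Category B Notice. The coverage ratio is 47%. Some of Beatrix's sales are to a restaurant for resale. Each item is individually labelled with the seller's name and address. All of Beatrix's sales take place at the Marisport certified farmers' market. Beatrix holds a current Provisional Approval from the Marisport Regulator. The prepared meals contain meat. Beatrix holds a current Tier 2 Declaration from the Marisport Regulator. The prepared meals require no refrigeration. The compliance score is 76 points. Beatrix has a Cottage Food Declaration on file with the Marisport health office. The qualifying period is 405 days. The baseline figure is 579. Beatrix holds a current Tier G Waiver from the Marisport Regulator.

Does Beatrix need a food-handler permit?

Exception (a) fails — the reportable unit count is 27, short of 31.
Exception (b) requires that the seller displays an ingredient notice at the point of sale; but no ingredient notice is displayed, so (b) is unavailable.
Exception (c)'s conditions are all satisfied: all sales are at a certified farmers' market; items are individually labelled. But: (g) operates against (c): some sales are to a restaurant for resale. (h) is inapplicable (aggregate throughput is 3,250 units, short of 3,740 units), so (g) stands. Exception (c) does not apply.
Exception (d) is satisfied on its face — the baseline figure is 579, less than the 652 limit; the prepared meals are shelf-stable; a Cottage Food Declaration is on file. But applying paragraphs (i)–(p): (i) operates — a current Schedule 2 Waiver is held. (j) would limit (i) — a current Schedule 6 Notice is held — but (k) sets (j) aside: (k) operates against (j): the prepared meals contain meat. (l) would limit (k) — assessed value is $241,000, under the $262,500 limit — but (m) sets (l) aside: (m) operates against (l): a current Tier G Waiver is held. (n) would limit (m) — the qualifying period is 405 days, meeting the 355 days threshold — but (o) sets (n) aside: (o) operates against (n): the coverage ratio is 47%, under the 50% limit. (p), which would lift (o), is inapplicable — there is no General Declaration in force. So (d) is unavailable.
Exception (e) fails — there is no Category B Notice in force.
None of the exceptions is available; § 2.5 applies in full.

Yes — Beatrix must hold a food-handler permit.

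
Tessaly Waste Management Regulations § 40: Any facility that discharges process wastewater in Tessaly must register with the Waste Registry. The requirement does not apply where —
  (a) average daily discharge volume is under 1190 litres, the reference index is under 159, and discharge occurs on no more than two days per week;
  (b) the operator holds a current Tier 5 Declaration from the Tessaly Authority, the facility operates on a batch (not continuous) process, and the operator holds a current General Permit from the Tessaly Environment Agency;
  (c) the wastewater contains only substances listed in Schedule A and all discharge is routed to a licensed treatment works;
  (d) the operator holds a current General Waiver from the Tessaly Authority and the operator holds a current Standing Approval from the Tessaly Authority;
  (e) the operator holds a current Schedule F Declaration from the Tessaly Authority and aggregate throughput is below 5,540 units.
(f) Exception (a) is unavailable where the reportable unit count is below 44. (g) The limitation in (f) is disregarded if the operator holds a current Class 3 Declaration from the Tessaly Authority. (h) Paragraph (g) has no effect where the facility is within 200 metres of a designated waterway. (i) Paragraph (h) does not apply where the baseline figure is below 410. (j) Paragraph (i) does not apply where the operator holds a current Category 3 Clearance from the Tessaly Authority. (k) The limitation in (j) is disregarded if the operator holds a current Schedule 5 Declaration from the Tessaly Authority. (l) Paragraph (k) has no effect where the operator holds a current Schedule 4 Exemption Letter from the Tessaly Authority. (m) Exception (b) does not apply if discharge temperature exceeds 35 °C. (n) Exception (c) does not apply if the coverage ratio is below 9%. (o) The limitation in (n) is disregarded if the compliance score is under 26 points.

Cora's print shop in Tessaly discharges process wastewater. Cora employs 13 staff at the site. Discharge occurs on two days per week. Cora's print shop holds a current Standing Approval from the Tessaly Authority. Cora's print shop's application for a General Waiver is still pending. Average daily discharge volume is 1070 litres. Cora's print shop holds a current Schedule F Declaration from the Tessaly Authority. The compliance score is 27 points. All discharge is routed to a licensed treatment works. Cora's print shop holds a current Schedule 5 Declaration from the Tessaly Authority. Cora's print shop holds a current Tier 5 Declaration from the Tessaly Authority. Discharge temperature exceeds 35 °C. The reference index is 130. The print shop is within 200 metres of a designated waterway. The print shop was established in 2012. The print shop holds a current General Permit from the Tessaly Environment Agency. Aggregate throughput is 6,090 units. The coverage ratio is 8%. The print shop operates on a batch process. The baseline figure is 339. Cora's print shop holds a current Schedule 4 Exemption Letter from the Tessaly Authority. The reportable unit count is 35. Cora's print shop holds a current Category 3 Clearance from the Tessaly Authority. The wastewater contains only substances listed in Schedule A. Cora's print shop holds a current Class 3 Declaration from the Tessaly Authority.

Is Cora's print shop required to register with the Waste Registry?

Yes — Cora's print shop must register with the Waste Registry.

Exception (a) is satisfied on its face — average daily discharge volume is 1070 litres, under the 1190 litres limit; the reference index is 130, under the 159 limit; discharge occurs on no more than two days per week. But: (f) operates against (a): the reportable unit count is 35, below the 44 limit. (g) is triggered (a current Class 3 Declaration is held), but is displaced by (h): (h) operates against (g): the print shop is within 200 m of a designated waterway. (i) would limit (h) — the baseline figure is 339, below the 410 limit — but (j) sets (i) aside: (j) is engaged — a current Category 3 Clearance is held. (k) would limit (j) — a current Schedule 5 Declaration is held — but (l) sets (k) aside: (l) operates — a current Schedule 4 Exemption Letter is held. Exception (a) does not apply.
All of (b)'s requirements are met (a current Tier 5 Declaration is held; the facility operates on a batch process; a current General Permit is held). But applying paragraph (m): (m) operates — discharge temperature exceeds 35 °C. So (b) is unavailable.
All of (c)'s requirements are met (the wastewater is Schedule-A-only; discharge is routed to a licensed treatment works). However, paragraphs (n)–(o) must be considered: (n) operates against (c): the coverage ratio is 8%, below the 9% limit. (o) does not operate here (the compliance score is 27 points, not under 26 points), so (n) stands. So (c) is unavailable.
Exception (d) does not apply: there is no General Waiver in force.
Exception (e) does not apply: aggregate throughput is 6,090 units, not below 5,540 units.
No exception is made out. Cora's print shop falls within the general rule.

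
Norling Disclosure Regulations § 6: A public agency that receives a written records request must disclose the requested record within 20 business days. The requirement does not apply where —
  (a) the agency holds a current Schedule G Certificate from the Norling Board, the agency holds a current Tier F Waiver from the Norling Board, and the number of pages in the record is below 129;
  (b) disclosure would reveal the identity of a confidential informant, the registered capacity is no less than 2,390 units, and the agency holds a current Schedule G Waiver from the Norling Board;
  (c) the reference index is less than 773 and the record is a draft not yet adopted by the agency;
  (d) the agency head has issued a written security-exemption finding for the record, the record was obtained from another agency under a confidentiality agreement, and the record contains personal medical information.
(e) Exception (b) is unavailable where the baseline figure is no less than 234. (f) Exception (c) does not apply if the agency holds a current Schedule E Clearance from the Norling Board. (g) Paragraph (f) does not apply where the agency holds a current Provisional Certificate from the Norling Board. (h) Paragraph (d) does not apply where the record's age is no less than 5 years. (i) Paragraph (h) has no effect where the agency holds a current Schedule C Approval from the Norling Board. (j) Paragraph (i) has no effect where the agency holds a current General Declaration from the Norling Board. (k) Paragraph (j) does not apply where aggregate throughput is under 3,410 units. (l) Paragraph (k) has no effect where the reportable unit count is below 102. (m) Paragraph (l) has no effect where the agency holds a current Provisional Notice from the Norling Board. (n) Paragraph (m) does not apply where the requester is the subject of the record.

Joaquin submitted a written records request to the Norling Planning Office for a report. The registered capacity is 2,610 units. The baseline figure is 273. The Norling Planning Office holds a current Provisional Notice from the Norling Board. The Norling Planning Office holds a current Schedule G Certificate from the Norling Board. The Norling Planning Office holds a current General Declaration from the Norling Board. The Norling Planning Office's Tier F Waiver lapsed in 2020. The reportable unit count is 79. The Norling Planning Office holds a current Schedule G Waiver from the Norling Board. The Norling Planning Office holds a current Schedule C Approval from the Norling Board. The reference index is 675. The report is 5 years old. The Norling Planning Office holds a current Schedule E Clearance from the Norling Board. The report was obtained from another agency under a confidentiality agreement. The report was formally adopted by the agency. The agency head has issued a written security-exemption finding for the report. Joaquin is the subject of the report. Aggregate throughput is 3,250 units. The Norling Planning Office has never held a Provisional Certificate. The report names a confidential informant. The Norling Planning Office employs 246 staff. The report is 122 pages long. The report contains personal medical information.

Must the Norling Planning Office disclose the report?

Yes — the Norling Planning Office must disclose the report.

Exception (a) does not apply: there is no Tier F Waiver in force.
Exception (b) is satisfied on its face — the report names a confidential informant; the registered capacity is 2,610 units, meeting the 2,390 units threshold; a current Schedule G Waiver is held. But: (e) operates against (b): the baseline figure is 273, meeting the 234 threshold. (b) is therefore removed.
Exception (c) requires that the record is a draft not yet adopted by the agency; but the report has been formally adopted, so (c) is unavailable.
All of (d)'s requirements are met (a written security-exemption finding has been issued; the report was obtained under a confidentiality agreement; the report contains personal medical information). However, paragraphs (h)–(n) must be considered: (h) applies — the record's age is 5 years, meeting the 5 years threshold. (i) would limit (h) — a current Schedule C Approval is held — but (j) sets (i) aside: (j) is triggered — a current General Declaration is held. (k) is engaged (aggregate throughput is 3,250 units, under the 3,410 units limit), but is itself disapplied by (l): (l) is engaged — the reportable unit count is 79, below the 102 limit. (m) applies (a current Provisional Notice is held), but is set aside by (n): (n) is engaged — Joaquin is the subject of the report. So (d) is unavailable.
No exception is made out. the Norling Planning Office falls within the general rule.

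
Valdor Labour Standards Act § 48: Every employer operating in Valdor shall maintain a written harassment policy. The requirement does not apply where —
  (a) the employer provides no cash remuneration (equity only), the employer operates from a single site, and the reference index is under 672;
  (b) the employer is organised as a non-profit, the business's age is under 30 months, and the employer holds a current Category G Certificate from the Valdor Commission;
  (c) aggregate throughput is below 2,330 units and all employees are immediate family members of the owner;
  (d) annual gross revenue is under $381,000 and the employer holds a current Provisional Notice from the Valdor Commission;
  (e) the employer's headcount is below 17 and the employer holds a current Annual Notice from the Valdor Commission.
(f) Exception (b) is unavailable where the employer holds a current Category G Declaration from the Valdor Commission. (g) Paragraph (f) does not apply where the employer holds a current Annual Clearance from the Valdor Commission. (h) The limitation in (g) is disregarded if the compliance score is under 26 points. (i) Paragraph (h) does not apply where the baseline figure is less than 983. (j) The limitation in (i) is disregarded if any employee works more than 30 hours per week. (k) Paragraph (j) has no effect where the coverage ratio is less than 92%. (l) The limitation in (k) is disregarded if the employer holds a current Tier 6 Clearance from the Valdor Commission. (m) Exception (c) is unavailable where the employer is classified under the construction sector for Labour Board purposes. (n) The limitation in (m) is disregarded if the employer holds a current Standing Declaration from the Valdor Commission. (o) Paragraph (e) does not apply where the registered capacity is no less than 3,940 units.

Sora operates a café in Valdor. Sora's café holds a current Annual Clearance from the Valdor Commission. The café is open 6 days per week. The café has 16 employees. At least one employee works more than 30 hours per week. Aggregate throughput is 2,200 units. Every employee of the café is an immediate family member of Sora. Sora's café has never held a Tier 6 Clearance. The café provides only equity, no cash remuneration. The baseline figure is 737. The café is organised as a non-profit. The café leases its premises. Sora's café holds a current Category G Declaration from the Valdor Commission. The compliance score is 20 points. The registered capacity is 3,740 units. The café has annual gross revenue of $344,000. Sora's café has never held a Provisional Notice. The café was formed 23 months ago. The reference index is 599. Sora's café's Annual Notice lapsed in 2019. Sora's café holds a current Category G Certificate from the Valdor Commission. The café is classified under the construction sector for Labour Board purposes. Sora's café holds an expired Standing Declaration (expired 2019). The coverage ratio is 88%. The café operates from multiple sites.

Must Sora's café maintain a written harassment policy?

No — exception (b) applies; Sora's café is not required to maintain a written harassment policy.

Exception (a) fails — the employer operates from multiple sites.
Exception (b)'s conditions are all satisfied: the employer is a non-profit; the business's age is 23 months, under the 30 months limit; a current Category G Certificate is held. Under paragraphs (f)–(l): (f) is triggered (a current Category G Declaration is held), but yields to (g): (g) operates against (f): a current Annual Clearance is held. (h) would limit (g) — the compliance score is 20 points, under the 26 points limit — but (i) sets (h) aside: (i) operates against (h): the baseline figure is 737, less than the 983 limit. (j) would limit (i) — at least one employee exceeds 30 hours/week — but (k) sets (j) aside: (k) operates against (j): the coverage ratio is 88%, less than the 92% limit. (l), which would lift (k), is inapplicable — no current Tier 6 Clearance is held. (b) remains available.
Exception (c)'s conditions are all satisfied: aggregate throughput is 2,200 units, below the 2,330 units limit; every employee is an immediate family member. But applying paragraphs (m)–(n): (m) is triggered — the café is classified under the construction sector. (n), which would lift (m), is not engaged — there is no Standing Declaration in force. Exception (c) does not apply.
Exception (d) fails — the Provisional Notice is not current.
Exception (e) fails — no current Annual Notice is held.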